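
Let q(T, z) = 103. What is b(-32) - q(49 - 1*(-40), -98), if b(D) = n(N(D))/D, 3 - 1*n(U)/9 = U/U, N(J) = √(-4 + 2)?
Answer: -1657/16 ≈ -103.56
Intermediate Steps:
N(J) = I*√2 (N(J) = √(-2) = I*√2)
n(U) = 18 (n(U) = 27 - 9*U/U = 27 - 9*1 = 27 - 9 = 18)
b(D) = 18/D
b(-32) - q(49 - 1*(-40), -98) = 18/(-32) - 1*103 = 18*(-1/32) - 103 = -9/16 - 103 = -1657/16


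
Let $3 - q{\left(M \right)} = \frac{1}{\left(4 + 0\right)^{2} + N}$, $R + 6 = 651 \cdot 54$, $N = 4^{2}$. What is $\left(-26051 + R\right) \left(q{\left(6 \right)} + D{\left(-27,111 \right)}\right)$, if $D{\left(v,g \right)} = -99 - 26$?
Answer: $- \frac{35523785}{32} \approx -1.1101 \cdot 10^{6}$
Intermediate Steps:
$N = 16$
$D{\left(v,g \right)} = -125$
$R = 35148$ ($R = -6 + 651 \cdot 54 = -6 + 35154 = 35148$)
$q{\left(M \right)} = \frac{95}{32}$ ($q{\left(M \right)} = 3 - \frac{1}{\left(4 + 0\right)^{2} + 16} = 3 - \frac{1}{4^{2} + 16} = 3 - \frac{1}{16 + 16} = 3 - \frac{1}{32} = \frac{95}{32}$)
$\left(-26051 + R\right) \left(q{\left(6 \right)} + D{\left(-27,111 \right)}\right) = \left(-26051 + 35148\right) \left(\frac{95}{32} - 125\right) = 9097 \left(- \frac{3905}{32}\right) = - \frac{35523785}{32}$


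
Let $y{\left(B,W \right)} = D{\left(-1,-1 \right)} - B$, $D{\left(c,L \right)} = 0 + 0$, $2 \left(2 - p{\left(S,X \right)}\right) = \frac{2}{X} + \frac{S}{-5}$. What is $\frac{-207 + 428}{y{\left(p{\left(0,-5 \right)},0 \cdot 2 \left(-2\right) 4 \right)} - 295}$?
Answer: $- \frac{1105}{1486} \approx -0.74361$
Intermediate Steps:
$p{\left(S,X \right)} = 2 - \frac{1}{X} + \frac{S}{10}$ ($p{\left(S,X \right)} = 2 - \frac{\frac{2}{X} + \frac{S}{-5}}{2} = 2 - \frac{\frac{2}{X} + S \left(- \frac{1}{5}\right)}{2} = 2 - \frac{\frac{2}{X} - \frac{S}{5}}{2} = 2 + \left(- \frac{1}{X} + \frac{S}{10}\right) = 2 - \frac{1}{X} + \frac{S}{10}$)
$D{\left(c,L \right)} = 0$
$y{\left(B,W \right)} = - B$ ($y{\left(B,W \right)} = 0 - B = - B$)
$\frac{-207 + 428}{y{\left(p{\left(0,-5 \right)},0 \cdot 2 \left(-2\right) 4 \right)} - 295} = \frac{-207 + 428}{- (2 - \frac{1}{-5} + \frac{1}{10} \cdot 0) - 295} = \frac{221}{- (2 - - \frac{1}{5} + 0) - 295} = \frac{221}{- (2 + \frac{1}{5} + 0) - 295} = \frac{221}{\left(-1\right) \frac{11}{5} - 295} = \frac{221}{- \frac{11}{5} - 295} = \frac{221}{- \frac{1486}{5}} = 221 \left(- \frac{5}{1486}\right) = - \frac{1105}{1486}$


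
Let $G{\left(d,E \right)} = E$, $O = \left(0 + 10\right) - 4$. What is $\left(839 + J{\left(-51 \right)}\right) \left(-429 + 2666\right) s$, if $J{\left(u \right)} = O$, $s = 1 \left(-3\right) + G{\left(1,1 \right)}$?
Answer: $-3780530$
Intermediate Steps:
$O = 6$ ($O = 10 - 4 = 6$)
$s = -2$ ($s = 1 \left(-3\right) + 1 = -3 + 1 = -2$)
$J{\left(u \right)} = 6$
$\left(839 + J{\left(-51 \right)}\right) \left(-429 + 2666\right) s = \left(839 + 6\right) \left(-429 + 2666\right) \left(-2\right) = 845 \cdot 2237 \left(-2\right) = 1890265 \left(-2\right) = -3780530$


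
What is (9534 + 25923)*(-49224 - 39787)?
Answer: -3156063027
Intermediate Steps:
(9534 + 25923)*(-49224 - 39787) = 35457*(-89011) = -3156063027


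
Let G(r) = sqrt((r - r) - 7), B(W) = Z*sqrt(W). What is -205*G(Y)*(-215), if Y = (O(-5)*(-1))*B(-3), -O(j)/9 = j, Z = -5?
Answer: 44075*I*sqrt(7) ≈ 1.1661e+5*I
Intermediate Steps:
O(j) = -9*j
B(W) = -5*sqrt(W)
Y = 225*I*sqrt(3) (Y = (-9*(-5)*(-1))*(-5*I*sqrt(3)) = (45*(-1))*(-5*I*sqrt(3)) = -(-225)*I*sqrt(3) = 225*I*sqrt(3) ≈ 389.71*I)
G(r) = I*sqrt(7) (G(r) = sqrt(0 - 7) = sqrt(-7) = I*sqrt(7))
-205*G(Y)*(-215) = -205*I*sqrt(7)*(-215) = 44075*I*sqrt(7)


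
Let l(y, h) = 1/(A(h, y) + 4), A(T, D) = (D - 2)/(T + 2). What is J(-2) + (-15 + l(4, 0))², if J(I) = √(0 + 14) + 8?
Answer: 5676/25 + √14 ≈ 230.78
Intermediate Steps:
A(T, D) = (-2 + D)/(2 + T)
l(y, h) = 1/(4 + (-2 + y)/(2 + h)) (l(y, h) = 1/((-2 + y)/(2 + h) + 4) = 1/(4 + (-2 + y)/(2 + h)))
J(I) = 8 + √14 (J(I) = √14 + 8 = 8 + √14)
J(-2) + (-15 + l(4, 0))² = (8 + √14) + (-15 + (2 + 0)/(6 + 4 + 4*0))² = (8 + √14) + (-15 + 2/(6 + 4 + 0))² = (8 + √14) + (-15 + 2/10)² = (8 + √14) + (-15 + (⅒)*2)² = (8 + √14) + (-15 + ⅕)² = (8 + √14) + (-74/5)² = (8 + √14) + 5476/25 = 5676/25 + √14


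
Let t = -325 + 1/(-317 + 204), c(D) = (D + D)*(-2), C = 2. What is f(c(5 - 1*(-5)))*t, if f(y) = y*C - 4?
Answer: 3084984/113 ≈ 27301.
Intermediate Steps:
c(D) = -4*D (c(D) = (2*D)*(-2) = -4*D)
f(y) = -4 + 2*y (f(y) = y*2 - 4 = 2*y - 4 = -4 + 2*y)
t = -36726/113 (t = -325 + 1/(-113) = -325 - 1/113 = -36726/113 ≈ -325.01)
f(c(5 - 1*(-5)))*t = (-4 + 2*(-4*(5 - 1*(-5))))*(-36726/113) = (-4 + 2*(-4*(5 + 5)))*(-36726/113) = (-4 + 2*(-4*10))*(-36726/113) = (-4 + 2*(-40))*(-36726/113) = (-4 - 80)*(-36726/113) = -84*(-36726/113) = 3084984/113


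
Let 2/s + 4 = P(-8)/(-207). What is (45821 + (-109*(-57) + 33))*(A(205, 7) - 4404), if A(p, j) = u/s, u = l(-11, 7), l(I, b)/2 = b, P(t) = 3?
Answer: -15922869605/69 ≈ -2.3077e+8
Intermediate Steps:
l(I, b) = 2*b
u = 14 (u = 2*7 = 14)
s = -138/277 (s = 2/(-4 + 3/(-207)) = 2/(-4 + 3*(-1/207)) = 2/(-4 - 1/69) = 2/(-277/69) = 2*(-69/277) = -138/277 ≈ -0.49819)
A(p, j) = -1939/69 (A(p, j) = 14/(-138/277) = 14*(-277/138) = -1939/69)
(45821 + (-109*(-57) + 33))*(A(205, 7) - 4404) = (45821 + (-109*(-57) + 33))*(-1939/69 - 4404) = (45821 + (6213 + 33))*(-305815/69) = (45821 + 6246)*(-305815/69) = 52067*(-305815/69) = -15922869605/69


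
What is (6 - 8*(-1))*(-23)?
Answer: -322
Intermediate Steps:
(6 - 8*(-1))*(-23) = (6 + 8)*(-23) = 14*(-23) = -322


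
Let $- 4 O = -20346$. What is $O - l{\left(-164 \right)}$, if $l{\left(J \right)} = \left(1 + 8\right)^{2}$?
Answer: $\frac{10011}{2} \approx 5005.5$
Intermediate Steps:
$O = \frac{10173}{2}$ ($O = \left(- \frac{1}{4}\right) \left(-20346\right) = \frac{10173}{2} \approx 5086.5$)
$l{\left(J \right)} = 81$ ($l{\left(J \right)} = 9^{2} = 81$)
$O - l{\left(-164 \right)} = \frac{10173}{2} - 81 = \frac{10011}{2}$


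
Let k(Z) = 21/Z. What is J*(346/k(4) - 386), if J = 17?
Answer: -114274/21 ≈ -5441.6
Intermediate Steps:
J*(346/k(4) - 386) = 17*(346/((21/4)) - 386) = 17*(346/((21*(¼))) - 386) = 17*(346/(21/4) - 386) = 17*(346*(4/21) - 386) = 17*(1384/21 - 386) = 17*(-6722/21) = -114274/21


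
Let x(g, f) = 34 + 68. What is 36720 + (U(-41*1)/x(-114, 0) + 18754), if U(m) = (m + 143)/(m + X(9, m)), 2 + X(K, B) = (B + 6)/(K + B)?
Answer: 74390602/1341 ≈ 55474.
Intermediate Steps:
x(g, f) = 102
X(K, B) = -2 + (6 + B)/(B + K) (X(K, B) = -2 + (B + 6)/(K + B) = -2 + (6 + B)/(B + K))
U(m) = (143 + m)/(m + (-12 - m)/(9 + m)) (U(m) = (m + 143)/(m + (6 - m - 2*9)/(m + 9)) = (143 + m)/(m + (6 - m - 18)/(9 + m)) = (143 + m)/(m + (-12 - m)/(9 + m)))
36720 + (U(-41*1)/x(-114, 0) + 18754) = 36720 + (((9 - 41*1)*(143 - 41*1)/(-12 - (-41) + (-41*1)*(9 - 41*1)))/102 + 18754) = 36720 + (((9 - 41)*(143 - 41)/(-12 - 1*(-41) - 41*(9 - 41)))*(1/102) + 18754) = 36720 + ((-32*102/(-12 + 41 - 41*(-32)))*(1/102) + 18754) = 36720 + ((-32*102/(-12 + 41 + 1312))*(1/102) + 18754) = 36720 + ((-32*102/1341)*(1/102) + 18754) = 36720 + (((1/1341)*(-32)*102)*(1/102) + 18754) = 36720 + (-1088/447*1/102 + 18754) = 36720 + (-32/1341 + 18754) = 36720 + 25149082/1341 = 74390602/1341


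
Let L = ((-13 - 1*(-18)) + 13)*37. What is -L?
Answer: -666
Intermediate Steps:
L = 666 (L = ((-13 + 18) + 13)*37 = (5 + 13)*37 = 18*37 = 666)
-L = -1*666 = -666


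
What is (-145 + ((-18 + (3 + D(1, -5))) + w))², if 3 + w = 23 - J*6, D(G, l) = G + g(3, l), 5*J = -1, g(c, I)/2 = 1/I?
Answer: 477481/25 ≈ 19099.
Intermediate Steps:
g(c, I) = 2/I
J = -⅕ (J = (⅕)*(-1) = -⅕ ≈ -0.20000)
D(G, l) = G + 2/l
w = 106/5 (w = -3 + (23 - (-1)*6/5) = -3 + (23 - 1*(-6/5)) = -3 + (23 + 6/5) = -3 + 121/5 = 106/5 ≈ 21.200)
(-145 + ((-18 + (3 + D(1, -5))) + w))² = (-145 + ((-18 + (3 + (1 + 2/(-5)))) + 106/5))² = (-145 + ((-18 + (3 + (1 + 2*(-⅕)))) + 106/5))² = (-145 + ((-18 + (3 + (1 - ⅖))) + 106/5))² = (-145 + ((-18 + (3 + ⅗)) + 106/5))² = (-145 + ((-18 + 18/5) + 106/5))² = (-145 + (-72/5 + 106/5))² = (-145 + 34/5)² = (-691/5)² = 477481/25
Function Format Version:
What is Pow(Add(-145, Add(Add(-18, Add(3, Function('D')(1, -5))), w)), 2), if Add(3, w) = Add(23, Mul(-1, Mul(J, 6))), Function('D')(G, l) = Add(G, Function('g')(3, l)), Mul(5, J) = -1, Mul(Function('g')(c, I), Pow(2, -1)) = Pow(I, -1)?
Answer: Rational(477481, 25) ≈ 19099.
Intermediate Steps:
Function('g')(c, I) = Mul(2, Pow(I, -1))
J = Rational(-1, 5) (J = Mul(Rational(1, 5), -1) = Rational(-1, 5) ≈ -0.20000)
Function('D')(G, l) = Add(G, Mul(2, Pow(l, -1)))
w = Rational(106, 5) (w = Add(-3, Add(23, Mul(-1, Mul(Rational(-1, 5), 6)))) = Add(-3, Add(23, Mul(-1, Rational(-6, 5)))) = Add(-3, Add(23, Rational(6, 5))) = Add(-3, Rational(121, 5)) = Rational(106, 5) ≈ 21.200)
Pow(Add(-145, Add(Add(-18, Add(3, Function('D')(1, -5))), w)), 2) = Pow(Add(-145, Add(Add(-18, Add(3, Add(1, Mul(2, Pow(-5, -1))))), Rational(106, 5))), 2) = Pow(Add(-145, Add(Add(-18, Add(3, Add(1, Mul(2, Rational(-1, 5))))), Rational(106, 5))), 2) = Pow(Add(-145, Add(Add(-18, Add(3, Add(1, Rational(-2, 5)))), Rational(106, 5))), 2) = Pow(Add(-145, Add(Add(-18, Add(3, Rational(3, 5))), Rational(106, 5))), 2) = Pow(Add(-145, Add(Add(-18, Rational(18, 5)), Rational(106, 5))), 2) = Pow(Add(-145, Add(Rational(-72, 5), Rational(106, 5))), 2) = Pow(Add(-145, Rational(34, 5)), 2) = Pow(Rational(-691, 5), 2) = Rational(477481, 25)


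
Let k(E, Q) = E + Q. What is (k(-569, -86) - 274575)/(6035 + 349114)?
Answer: -275230/355149 ≈ -0.77497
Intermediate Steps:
(k(-569, -86) - 274575)/(6035 + 349114) = ((-569 - 86) - 274575)/(6035 + 349114) = (-655 - 274575)/355149 = -275230*1/355149 = -275230/355149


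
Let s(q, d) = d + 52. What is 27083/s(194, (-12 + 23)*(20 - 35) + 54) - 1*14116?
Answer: -859927/59 ≈ -14575.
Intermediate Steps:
s(q, d) = 52 + d
27083/s(194, (-12 + 23)*(20 - 35) + 54) - 1*14116 = 27083/(52 + ((-12 + 23)*(20 - 35) + 54)) - 1*14116 = 27083/(52 + (11*(-15) + 54)) - 14116 = 27083/(52 + (-165 + 54)) - 14116 = 27083/(52 - 111) - 14116 = 27083/(-59) - 14116 = 27083*(-1/59) - 14116 = -27083/59 - 14116 = -859927/59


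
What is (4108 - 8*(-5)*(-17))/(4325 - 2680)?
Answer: 3428/1645 ≈ 2.0839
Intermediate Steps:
(4108 - 8*(-5)*(-17))/(4325 - 2680) = (4108 + 40*(-17))/1645 = (4108 - 680)*(1/1645) = 3428*(1/1645) = 3428/1645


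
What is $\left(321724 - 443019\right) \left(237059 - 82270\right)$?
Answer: $-18775131755$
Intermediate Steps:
$\left(321724 - 443019\right) \left(237059 - 82270\right) = - 121295 \left(237059 - 82270\right) = \left(-121295\right) 154789 = -18775131755$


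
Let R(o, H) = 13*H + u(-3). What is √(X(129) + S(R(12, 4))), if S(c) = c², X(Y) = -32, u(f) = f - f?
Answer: 4*√167 ≈ 51.691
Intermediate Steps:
u(f) = 0
R(o, H) = 13*H (R(o, H) = 13*H + 0 = 13*H)
√(X(129) + S(R(12, 4))) = √(-32 + (13*4)²) = √(-32 + 52²) = √(-32 + 2704) = √2672 = 4*√167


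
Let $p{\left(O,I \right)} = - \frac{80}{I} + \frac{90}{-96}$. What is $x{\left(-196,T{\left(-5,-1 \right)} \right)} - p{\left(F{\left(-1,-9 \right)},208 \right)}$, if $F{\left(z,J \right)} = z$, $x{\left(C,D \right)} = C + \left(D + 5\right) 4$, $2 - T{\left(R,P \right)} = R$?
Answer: $- \frac{30509}{208} \approx -146.68$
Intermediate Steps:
$T{\left(R,P \right)} = 2 - R$
$x{\left(C,D \right)} = 20 + C + 4 D$ ($x{\left(C,D \right)} = C + \left(5 + D\right) 4 = C + \left(20 + 4 D\right) = 20 + C + 4 D$)
$p{\left(O,I \right)} = - \frac{15}{16} - \frac{80}{I}$ ($p{\left(O,I \right)} = - \frac{80}{I} + 90 \left(- \frac{1}{96}\right) = - \frac{80}{I} - \frac{15}{16} = - \frac{15}{16} - \frac{80}{I}$)
$x{\left(-196,T{\left(-5,-1 \right)} \right)} - p{\left(F{\left(-1,-9 \right)},208 \right)} = \left(20 - 196 + 4 \left(2 - -5\right)\right) - \left(- \frac{15}{16} - \frac{80}{208}\right) = \left(20 - 196 + 4 \left(2 + 5\right)\right) - \left(- \frac{15}{16} - \frac{5}{13}\right) = \left(20 - 196 + 4 \cdot 7\right) - \left(- \frac{15}{16} - \frac{5}{13}\right) = \left(20 - 196 + 28\right) - - \frac{275}{208} = -148 + \frac{275}{208} = - \frac{30509}{208}$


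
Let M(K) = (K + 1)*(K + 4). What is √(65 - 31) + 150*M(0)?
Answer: 600 + √34 ≈ 605.83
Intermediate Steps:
M(K) = (1 + K)*(4 + K)
√(65 - 31) + 150*M(0) = √(65 - 31) + 150*(4 + 0² + 5*0) = √34 + 150*(4 + 0 + 0) = √34 + 150*4 = √34 + 600 = 600 + √34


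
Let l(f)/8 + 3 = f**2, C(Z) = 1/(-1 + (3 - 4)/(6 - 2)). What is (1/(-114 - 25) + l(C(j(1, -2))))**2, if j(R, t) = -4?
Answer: 4307690689/12075625 ≈ 356.73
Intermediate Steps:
C(Z) = -4/5 (C(Z) = 1/(-1 - 1/4) = 1/(-5/4) = -4/5)
l(f) = -24 + 8*f**2
(1/(-114 - 25) + l(C(j(1, -2))))**2 = (1/(-114 - 25) + (-24 + 8*(-4/5)**2))**2 = (1/(-139) + (-24 + 8*(16/25)))**2 = (-1/139 + (-24 + 128/25))**2 = (-1/139 - 472/25)**2 = (-65633/3475)**2 = 4307690689/12075625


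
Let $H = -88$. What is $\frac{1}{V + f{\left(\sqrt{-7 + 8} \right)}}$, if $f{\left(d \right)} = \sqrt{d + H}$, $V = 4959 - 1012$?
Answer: $\frac{3947}{15578896} - \frac{i \sqrt{87}}{15578896} \approx 0.00025336 - 5.9872 \cdot 10^{-7} i$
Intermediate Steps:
$V = 3947$
$f{\left(d \right)} = \sqrt{-88 + d}$ ($f{\left(d \right)} = \sqrt{d - 88} = \sqrt{-88 + d}$)
$\frac{1}{V + f{\left(\sqrt{-7 + 8} \right)}} = \frac{1}{3947 + \sqrt{-88 + \sqrt{-7 + 8}}} = \frac{1}{3947 + \sqrt{-88 + \sqrt{1}}} = \frac{1}{3947 + \sqrt{-88 + 1}} = \frac{1}{3947 + \sqrt{-87}} = \frac{1}{3947 + i \sqrt{87}}$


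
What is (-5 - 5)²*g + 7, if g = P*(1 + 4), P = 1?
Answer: 507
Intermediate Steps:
g = 5 (g = 1*(1 + 4) = 1*5 = 5)
(-5 - 5)²*g + 7 = (-5 - 5)²*5 + 7 = (-10)²*5 + 7 = 100*5 + 7 = 500 + 7 = 507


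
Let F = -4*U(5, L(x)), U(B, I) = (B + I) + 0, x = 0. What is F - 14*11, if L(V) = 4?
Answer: -190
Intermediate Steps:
U(B, I) = B + I
F = -36 (F = -4*(5 + 4) = -4*9 = -36)
F - 14*11 = -36 - 14*11 = -36 - 154 = -190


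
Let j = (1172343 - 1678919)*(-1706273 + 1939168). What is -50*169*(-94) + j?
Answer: -117978223220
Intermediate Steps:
j = -117979017520 (j = -506576*232895 = -117979017520)
-50*169*(-94) + j = -50*169*(-94) - 117979017520 = -8450*(-94) - 117979017520 = 794300 - 117979017520 = -117978223220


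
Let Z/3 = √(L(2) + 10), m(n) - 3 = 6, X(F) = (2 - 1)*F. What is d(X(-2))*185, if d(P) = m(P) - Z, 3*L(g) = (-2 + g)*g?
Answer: 1665 - 555*√10 ≈ -90.064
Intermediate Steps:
X(F) = F (X(F) = 1*F = F)
m(n) = 9 (m(n) = 3 + 6 = 9)
L(g) = g*(-2 + g)/3 (L(g) = ((-2 + g)*g)/3 = (g*(-2 + g))/3 = g*(-2 + g)/3)
Z = 3*√10 (Z = 3*√((⅓)*2*(-2 + 2) + 10) = 3*√((⅓)*2*0 + 10) = 3*√(0 + 10) = 3*√10 ≈ 9.4868)
d(P) = 9 - 3*√10
d(X(-2))*185 = (9 - 3*√10)*185 = 1665 - 555*√10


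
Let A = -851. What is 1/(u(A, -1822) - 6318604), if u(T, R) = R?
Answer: -1/6320426 ≈ -1.5822e-7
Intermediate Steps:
1/(u(A, -1822) - 6318604) = 1/(-1822 - 6318604) = 1/(-6320426) = -1/6320426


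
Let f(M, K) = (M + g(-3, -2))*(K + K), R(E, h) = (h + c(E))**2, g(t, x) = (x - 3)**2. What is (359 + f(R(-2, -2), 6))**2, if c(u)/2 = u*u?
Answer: 1190281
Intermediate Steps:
g(t, x) = (-3 + x)**2
c(u) = 2*u**2 (c(u) = 2*(u*u) = 2*u**2)
R(E, h) = (h + 2*E**2)**2
f(M, K) = 2*K*(25 + M) (f(M, K) = (M + (-3 - 2)**2)*(K + K) = (M + (-5)**2)*(2*K) = (M + 25)*(2*K) = (25 + M)*(2*K) = 2*K*(25 + M))
(359 + f(R(-2, -2), 6))**2 = (359 + 2*6*(25 + (-2 + 2*(-2)**2)**2))**2 = (359 + 2*6*(25 + (-2 + 2*4)**2))**2 = (359 + 2*6*(25 + (-2 + 8)**2))**2 = (359 + 2*6*(25 + 6**2))**2 = (359 + 2*6*(25 + 36))**2 = (359 + 2*6*61)**2 = (359 + 732)**2 = 1091**2 = 1190281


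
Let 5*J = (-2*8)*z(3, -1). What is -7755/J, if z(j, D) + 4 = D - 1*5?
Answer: -7755/32 ≈ -242.34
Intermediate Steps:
z(j, D) = -9 + D (z(j, D) = -4 + (D - 1*5) = -4 + (D - 5) = -4 + (-5 + D) = -9 + D)
J = 32 (J = ((-2*8)*(-9 - 1))/5 = (-16*(-10))/5 = (1/5)*160 = 32)
-7755/J = -7755/32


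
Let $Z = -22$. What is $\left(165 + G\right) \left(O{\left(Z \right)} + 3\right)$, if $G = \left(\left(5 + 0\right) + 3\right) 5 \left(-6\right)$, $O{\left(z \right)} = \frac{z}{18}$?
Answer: $- \frac{400}{3} \approx -133.33$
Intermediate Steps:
$O{\left(z \right)} = \frac{z}{18}$ ($O{\left(z \right)} = z \frac{1}{18} = \frac{z}{18}$)
$G = -240$ ($G = \left(5 + 3\right) 5 \left(-6\right) = 8 \cdot 5 \left(-6\right) = 40 \left(-6\right) = -240$)
$\left(165 + G\right) \left(O{\left(Z \right)} + 3\right) = \left(165 - 240\right) \left(\frac{1}{18} \left(-22\right) + 3\right) = - 75 \left(- \frac{11}{9} + 3\right) = \left(-75\right) \frac{16}{9} = - \frac{400}{3}$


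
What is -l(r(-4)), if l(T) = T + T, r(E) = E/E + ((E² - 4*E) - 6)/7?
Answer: -66/7 ≈ -9.4286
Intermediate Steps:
r(E) = ⅐ - 4*E/7 + E²/7 (r(E) = 1 + (-6 + E² - 4*E)*(⅐) = 1 + (-6/7 - 4*E/7 + E²/7) = ⅐ - 4*E/7 + E²/7)
l(T) = 2*T
-l(r(-4)) = -2*(⅐ - 4/7*(-4) + (⅐)*(-4)²) = -2*(⅐ + 16/7 + (⅐)*16) = -2*(⅐ + 16/7 + 16/7) = -2*33/7 = -1*66/7 = -66/7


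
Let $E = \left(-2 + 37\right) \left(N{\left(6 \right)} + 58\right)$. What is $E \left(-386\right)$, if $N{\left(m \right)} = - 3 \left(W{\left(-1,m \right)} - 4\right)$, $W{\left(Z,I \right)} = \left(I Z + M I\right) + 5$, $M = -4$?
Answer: $-1958950$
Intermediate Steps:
$W{\left(Z,I \right)} = 5 - 4 I + I Z$ ($W{\left(Z,I \right)} = \left(I Z - 4 I\right) + 5 = \left(- 4 I + I Z\right) + 5 = 5 - 4 I + I Z$)
$N{\left(m \right)} = -3 + 15 m$ ($N{\left(m \right)} = - 3 \left(\left(5 - 4 m + m \left(-1\right)\right) - 4\right) = - 3 \left(\left(5 - 4 m - m\right) - 4\right) = - 3 \left(\left(5 - 5 m\right) - 4\right) = - 3 \left(1 - 5 m\right) = -3 + 15 m$)
$E = 5075$ ($E = \left(-2 + 37\right) \left(\left(-3 + 15 \cdot 6\right) + 58\right) = 35 \left(\left(-3 + 90\right) + 58\right) = 35 \left(87 + 58\right) = 35 \cdot 145 = 5075$)
$E \left(-386\right) = 5075 \left(-386\right) = -1958950$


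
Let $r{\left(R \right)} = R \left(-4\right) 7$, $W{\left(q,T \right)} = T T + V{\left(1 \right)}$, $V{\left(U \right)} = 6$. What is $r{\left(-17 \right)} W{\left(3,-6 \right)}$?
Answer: $19992$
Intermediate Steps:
$W{\left(q,T \right)} = 6 + T^{2}$ ($W{\left(q,T \right)} = T T + 6 = T^{2} + 6 = 6 + T^{2}$)
$r{\left(R \right)} = - 28 R$ ($r{\left(R \right)} = - 4 R 7 = - 28 R$)
$r{\left(-17 \right)} W{\left(3,-6 \right)} = \left(-28\right) \left(-17\right) \left(6 + \left(-6\right)^{2}\right) = 476 \left(6 + 36\right) = 476 \cdot 42 = 19992$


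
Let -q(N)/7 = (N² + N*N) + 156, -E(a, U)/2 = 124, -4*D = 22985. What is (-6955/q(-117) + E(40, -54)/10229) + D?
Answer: -1742893266011/303310308 ≈ -5746.2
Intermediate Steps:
D = -22985/4 (D = -¼*22985 = -22985/4 ≈ -5746.3)
E(a, U) = -248 (E(a, U) = -2*124 = -248)
q(N) = -1092 - 14*N² (q(N) = -7*((N² + N*N) + 156) = -7*((N² + N²) + 156) = -7*(2*N² + 156) = -7*(156 + 2*N²) = -1092 - 14*N²)
(-6955/q(-117) + E(40, -54)/10229) + D = (-6955/(-1092 - 14*(-117)²) - 248/10229) - 22985/4 = (-6955/(-1092 - 14*13689) - 248*1/10229) - 22985/4 = (-6955/(-1092 - 191646) - 248/10229) - 22985/4 = (-6955/(-192738) - 248/10229) - 22985/4 = (-6955*(-1/192738) - 248/10229) - 22985/4 = (535/14826 - 248/10229) - 22985/4 = 1795667/151655154 - 22985/4 = -1742893266011/303310308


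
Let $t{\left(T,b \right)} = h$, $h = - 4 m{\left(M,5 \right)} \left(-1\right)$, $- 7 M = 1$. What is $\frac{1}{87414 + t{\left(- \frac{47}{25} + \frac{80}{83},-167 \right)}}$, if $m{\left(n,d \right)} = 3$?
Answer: $\frac{1}{87426} \approx 1.1438 \cdot 10^{-5}$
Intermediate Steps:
$M = - \frac{1}{7}$ ($M = \left(- \frac{1}{7}\right) 1 = - \frac{1}{7} \approx -0.14286$)
$h = 12$ ($h = \left(-4\right) 3 \left(-1\right) = \left(-12\right) \left(-1\right) = 12$)
$t{\left(T,b \right)} = 12$
$\frac{1}{87414 + t{\left(- \frac{47}{25} + \frac{80}{83},-167 \right)}} = \frac{1}{87414 + 12} = \frac{1}{87426}$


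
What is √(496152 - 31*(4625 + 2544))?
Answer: √273913 ≈ 523.37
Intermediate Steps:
√(496152 - 31*(4625 + 2544)) = √(496152 - 31*7169) = √(496152 - 222239) = √273913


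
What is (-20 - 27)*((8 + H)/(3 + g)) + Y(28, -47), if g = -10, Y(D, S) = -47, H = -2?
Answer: -47/7 ≈ -6.7143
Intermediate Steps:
(-20 - 27)*((8 + H)/(3 + g)) + Y(28, -47) = (-20 - 27)*((8 - 2)/(3 - 10)) - 47 = -282/(-7) - 47 = -282*(-1)/7 - 47 = -47*(-6/7) - 47 = 282/7 - 47 = -47/7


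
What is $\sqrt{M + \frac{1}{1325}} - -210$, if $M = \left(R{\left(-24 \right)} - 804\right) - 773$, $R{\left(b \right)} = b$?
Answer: $210 + \frac{2 i \sqrt{28107543}}{265} \approx 210.0 + 40.013 i$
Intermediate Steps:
$M = -1601$ ($M = \left(-24 - 804\right) - 773 = -828 - 773 = -1601$)
$\sqrt{M + \frac{1}{1325}} - -210 = \sqrt{-1601 + \frac{1}{1325}} - -210 = \sqrt{-1601 + \frac{1}{1325}} + 210 = \sqrt{- \frac{2121324}{1325}} + 210 = \frac{2 i \sqrt{28107543}}{265} + 210 = 210 + \frac{2 i \sqrt{28107543}}{265}$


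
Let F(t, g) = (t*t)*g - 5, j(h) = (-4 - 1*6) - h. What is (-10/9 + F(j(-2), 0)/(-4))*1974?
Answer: 1645/6 ≈ 274.17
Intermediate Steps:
j(h) = -10 - h (j(h) = (-4 - 6) - h = -10 - h)
F(t, g) = -5 + g*t**2 (F(t, g) = t**2*g - 5 = g*t**2 - 5 = -5 + g*t**2)
(-10/9 + F(j(-2), 0)/(-4))*1974 = (-10/9 + (-5 + 0*(-10 - 1*(-2))**2)/(-4))*1974 = (-10*1/9 + (-5 + 0*(-10 + 2)**2)*(-1/4))*1974 = (-10/9 + (-5 + 0*(-8)**2)*(-1/4))*1974 = (-10/9 + (-5 + 0*64)*(-1/4))*1974 = (-10/9 + (-5 + 0)*(-1/4))*1974 = (-10/9 - 5*(-1/4))*1974 = (-10/9 + 5/4)*1974 = (5/36)*1974 = 1645/6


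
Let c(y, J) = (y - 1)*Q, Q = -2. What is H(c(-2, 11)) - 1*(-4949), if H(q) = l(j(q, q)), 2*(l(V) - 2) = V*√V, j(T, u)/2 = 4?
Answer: 4951 + 8*√2 ≈ 4962.3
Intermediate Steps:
j(T, u) = 8 (j(T, u) = 2*4 = 8)
c(y, J) = 2 - 2*y (c(y, J) = (y - 1)*(-2) = (-1 + y)*(-2) = 2 - 2*y)
l(V) = 2 + V^(3/2)/2 (l(V) = 2 + (V*√V)/2 = 2 + V^(3/2)/2)
H(q) = 2 + 8*√2 (H(q) = 2 + 8^(3/2)/2 = 2 + (16*√2)/2 = 2 + 8*√2)
H(c(-2, 11)) - 1*(-4949) = (2 + 8*√2) - 1*(-4949) = (2 + 8*√2) + 4949 = 4951 + 8*√2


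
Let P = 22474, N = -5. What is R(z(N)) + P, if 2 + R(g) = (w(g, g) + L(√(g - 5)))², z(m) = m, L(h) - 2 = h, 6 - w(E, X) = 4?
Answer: 22478 + 8*I*√10 ≈ 22478.0 + 25.298*I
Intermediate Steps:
w(E, X) = 2 (w(E, X) = 6 - 1*4 = 6 - 4 = 2)
L(h) = 2 + h
R(g) = -2 + (4 + √(-5 + g))² (R(g) = -2 + (2 + (2 + √(g - 5)))² = -2 + (2 + (2 + √(-5 + g)))² = -2 + (4 + √(-5 + g))²)
R(z(N)) + P = (-2 + (4 + √(-5 - 5))²) + 22474 = (-2 + (4 + √(-10))²) + 22474 = (-2 + (4 + I*√10)²) + 22474 = 22472 + (4 + I*√10)²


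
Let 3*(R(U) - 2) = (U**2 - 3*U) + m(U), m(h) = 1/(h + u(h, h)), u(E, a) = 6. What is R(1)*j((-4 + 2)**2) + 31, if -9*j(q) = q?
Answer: 5743/189 ≈ 30.386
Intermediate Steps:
j(q) = -q/9
m(h) = 1/(6 + h) (m(h) = 1/(h + 6) = 1/(6 + h))
R(U) = 2 - U + U**2/3 + 1/(3*(6 + U)) (R(U) = 2 + ((U**2 - 3*U) + 1/(6 + U))/3 = 2 + (U**2 + 1/(6 + U) - 3*U)/3 = 2 + (-U + U**2/3 + 1/(3*(6 + U))) = 2 - U + U**2/3 + 1/(3*(6 + U)))
R(1)*j((-4 + 2)**2) + 31 = ((1 + (6 + 1)*(6 + 1**2 - 3*1))/(3*(6 + 1)))*(-(-4 + 2)**2/9) + 31 = ((1/3)*(1 + 7*(6 + 1 - 3))/7)*(-1/9*(-2)**2) + 31 = ((1/3)*(1/7)*(1 + 7*4))*(-1/9*4) + 31 = ((1/3)*(1/7)*(1 + 28))*(-4/9) + 31 = ((1/3)*(1/7)*29)*(-4/9) + 31 = (29/21)*(-4/9) + 31 = -116/189 + 31 = 5743/189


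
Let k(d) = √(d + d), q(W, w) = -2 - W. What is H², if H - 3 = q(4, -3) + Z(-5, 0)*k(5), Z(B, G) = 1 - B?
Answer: 369 - 36*√10 ≈ 255.16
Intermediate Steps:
k(d) = √2*√d (k(d) = √(2*d) = √2*√d)
H = -3 + 6*√10 (H = 3 + ((-2 - 1*4) + (1 - 1*(-5))*(√2*√5)) = 3 + ((-2 - 4) + (1 + 5)*√10) = 3 + (-6 + 6*√10) = -3 + 6*√10 ≈ 15.974)
H² = (-3 + 6*√10)²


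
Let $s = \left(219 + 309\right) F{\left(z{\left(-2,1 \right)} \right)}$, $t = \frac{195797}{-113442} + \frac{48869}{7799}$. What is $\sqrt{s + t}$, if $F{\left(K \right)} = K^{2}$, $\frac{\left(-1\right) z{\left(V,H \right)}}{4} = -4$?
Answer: $\frac{\sqrt{2159324859900098206338}}{126390594} \approx 367.66$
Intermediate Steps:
$z{\left(V,H \right)} = 16$ ($z{\left(V,H \right)} = \left(-4\right) \left(-4\right) = 16$)
$t = \frac{573825185}{126390594}$ ($t = 195797 \left(- \frac{1}{113442}\right) + 48869 \cdot \frac{1}{7799} = - \frac{27971}{16206} + \frac{48869}{7799} = \frac{573825185}{126390594} \approx 4.5401$)
$s = 135168$ ($s = \left(219 + 309\right) 16^{2} = 528 \cdot 256 = 135168$)
$\sqrt{s + t} = \sqrt{135168 + \frac{573825185}{126390594}} = \sqrt{\frac{17084537634977}{126390594}} = \frac{\sqrt{2159324859900098206338}}{126390594}$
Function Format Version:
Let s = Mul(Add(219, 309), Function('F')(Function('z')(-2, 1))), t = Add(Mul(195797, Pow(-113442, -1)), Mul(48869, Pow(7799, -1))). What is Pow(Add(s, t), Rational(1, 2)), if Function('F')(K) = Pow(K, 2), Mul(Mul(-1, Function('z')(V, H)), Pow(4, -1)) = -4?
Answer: Mul(Rational(1, 126390594), Pow(2159324859900098206338, Rational(1, 2))) ≈ 367.66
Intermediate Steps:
Function('z')(V, H) = 16 (Function('z')(V, H) = Mul(-4, -4) = 16)
t = Rational(573825185, 126390594) (t = Add(Mul(195797, Rational(-1, 113442)), Mul(48869, Rational(1, 7799))) = Add(Rational(-27971, 16206), Rational(48869, 7799)) = Rational(573825185, 126390594) ≈ 4.5401)
s = 135168 (s = Mul(Add(219, 309), Pow(16, 2)) = Mul(528, 256) = 135168)
Pow(Add(s, t), Rational(1, 2)) = Pow(Add(135168, Rational(573825185, 126390594)), Rational(1, 2)) = Pow(Rational(17084537634977, 126390594), Rational(1, 2)) = Mul(Rational(1, 126390594), Pow(2159324859900098206338, Rational(1, 2)))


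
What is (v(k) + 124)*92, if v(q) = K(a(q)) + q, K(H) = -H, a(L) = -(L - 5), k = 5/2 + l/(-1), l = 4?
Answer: 10672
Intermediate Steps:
k = -3/2 (k = 5/2 + 4/(-1) = 5*(1/2) + 4*(-1) = 5/2 - 4 = -3/2 ≈ -1.5000)
a(L) = 5 - L (a(L) = -(-5 + L) = 5 - L)
v(q) = -5 + 2*q (v(q) = -(5 - q) + q = (-5 + q) + q = -5 + 2*q)
(v(k) + 124)*92 = ((-5 + 2*(-3/2)) + 124)*92 = ((-5 - 3) + 124)*92 = (-8 + 124)*92 = 116*92 = 10672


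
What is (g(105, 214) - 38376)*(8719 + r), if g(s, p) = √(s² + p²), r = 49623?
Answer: -2238932592 + 58342*√56821 ≈ -2.2250e+9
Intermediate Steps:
g(s, p) = √(p² + s²)
(g(105, 214) - 38376)*(8719 + r) = (√(214² + 105²) - 38376)*(8719 + 49623) = (√(45796 + 11025) - 38376)*58342 = (√56821 - 38376)*58342 = (-38376 + √56821)*58342 = -2238932592 + 58342*√56821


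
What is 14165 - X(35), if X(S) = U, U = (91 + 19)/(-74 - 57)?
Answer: 1855725/131 ≈ 14166.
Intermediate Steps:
U = -110/131 (U = 110/(-131) = 110*(-1/131) = -110/131 ≈ -0.83969)
X(S) = -110/131
14165 - X(35) = 14165 - 1*(-110/131) = 14165 + 110/131 = 1855725/131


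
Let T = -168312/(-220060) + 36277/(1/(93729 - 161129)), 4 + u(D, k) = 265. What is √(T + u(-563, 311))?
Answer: I*√7400370268040075105/55015 ≈ 49448.0*I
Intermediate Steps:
u(D, k) = 261 (u(D, k) = -4 + 265 = 261)
T = -134515515004922/55015 (T = -168312*(-1/220060) + 36277/(1/(-67400)) = 42078/55015 + 36277/(-1/67400) = 42078/55015 + 36277*(-67400) = 42078/55015 - 2445069800 = -134515515004922/55015 ≈ -2.4451e+9)
√(T + u(-563, 311)) = √(-134515515004922/55015 + 261) = √(-134515500646007/55015) = I*√7400370268040075105/55015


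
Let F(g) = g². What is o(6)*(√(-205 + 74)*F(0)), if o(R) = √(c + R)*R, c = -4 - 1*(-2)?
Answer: 0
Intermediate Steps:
c = -2 (c = -4 + 2 = -2)
o(R) = R*√(-2 + R) (o(R) = √(-2 + R)*R = R*√(-2 + R))
o(6)*(√(-205 + 74)*F(0)) = (6*√(-2 + 6))*(√(-205 + 74)*0²) = (6*√4)*(√(-131)*0) = (6*2)*((I*√131)*0) = 12*0 = 0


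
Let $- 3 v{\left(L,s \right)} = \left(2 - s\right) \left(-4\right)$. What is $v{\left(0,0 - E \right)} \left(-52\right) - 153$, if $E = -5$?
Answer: $55$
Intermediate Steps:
$v{\left(L,s \right)} = \frac{8}{3} - \frac{4 s}{3}$ ($v{\left(L,s \right)} = - \frac{\left(2 - s\right) \left(-4\right)}{3} = - \frac{-8 + 4 s}{3} = \frac{8}{3} - \frac{4 s}{3}$)
$v{\left(0,0 - E \right)} \left(-52\right) - 153 = \left(\frac{8}{3} - \frac{4 \left(0 - -5\right)}{3}\right) \left(-52\right) - 153 = \left(\frac{8}{3} - \frac{4 \left(0 + 5\right)}{3}\right) \left(-52\right) - 153 = \left(\frac{8}{3} - \frac{20}{3}\right) \left(-52\right) - 153 = \left(-4\right) \left(-52\right) - 153 = 208 - 153 = 55$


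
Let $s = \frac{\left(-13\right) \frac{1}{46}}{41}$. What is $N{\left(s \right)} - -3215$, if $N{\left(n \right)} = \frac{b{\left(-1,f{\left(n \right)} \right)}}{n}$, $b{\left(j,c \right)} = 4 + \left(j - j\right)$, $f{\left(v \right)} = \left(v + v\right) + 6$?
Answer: $\frac{34251}{13} \approx 2634.7$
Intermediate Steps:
$f{\left(v \right)} = 6 + 2 v$ ($f{\left(v \right)} = 2 v + 6 = 6 + 2 v$)
$b{\left(j,c \right)} = 4$ ($b{\left(j,c \right)} = 4 + 0 = 4$)
$s = - \frac{13}{1886}$ ($s = \left(-13\right) \frac{1}{46} \cdot \frac{1}{41} = \left(- \frac{13}{46}\right) \frac{1}{41} = - \frac{13}{1886} \approx -0.0068929$)
$N{\left(n \right)} = \frac{4}{n}$
$N{\left(s \right)} - -3215 = \frac{4}{- \frac{13}{1886}} - -3215 = 4 \left(- \frac{1886}{13}\right) + 3215 = - \frac{7544}{13} + 3215 = \frac{34251}{13}$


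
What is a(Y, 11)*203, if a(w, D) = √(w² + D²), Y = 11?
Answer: 2233*√2 ≈ 3157.9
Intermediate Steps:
a(w, D) = √(D² + w²)
a(Y, 11)*203 = √(11² + 11²)*203 = √(121 + 121)*203 = √242*203 = (11*√2)*203 = 2233*√2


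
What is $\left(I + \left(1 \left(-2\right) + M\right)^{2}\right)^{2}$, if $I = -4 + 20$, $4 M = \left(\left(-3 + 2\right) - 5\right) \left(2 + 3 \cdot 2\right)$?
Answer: $44944$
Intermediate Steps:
$M = -12$ ($M = \frac{\left(\left(-3 + 2\right) - 5\right) \left(2 + 3 \cdot 2\right)}{4} = \frac{\left(-1 - 5\right) \left(2 + 6\right)}{4} = \frac{\left(-6\right) 8}{4} = \frac{1}{4} \left(-48\right) = -12$)
$I = 16$
$\left(I + \left(1 \left(-2\right) + M\right)^{2}\right)^{2} = \left(16 + \left(1 \left(-2\right) - 12\right)^{2}\right)^{2} = \left(16 + \left(-2 - 12\right)^{2}\right)^{2} = \left(16 + \left(-14\right)^{2}\right)^{2} = \left(16 + 196\right)^{2} = 212^{2} = 44944$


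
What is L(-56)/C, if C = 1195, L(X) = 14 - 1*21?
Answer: -7/1195 ≈ -0.0058577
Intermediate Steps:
L(X) = -7 (L(X) = 14 - 21 = -7)
L(-56)/C = -7/1195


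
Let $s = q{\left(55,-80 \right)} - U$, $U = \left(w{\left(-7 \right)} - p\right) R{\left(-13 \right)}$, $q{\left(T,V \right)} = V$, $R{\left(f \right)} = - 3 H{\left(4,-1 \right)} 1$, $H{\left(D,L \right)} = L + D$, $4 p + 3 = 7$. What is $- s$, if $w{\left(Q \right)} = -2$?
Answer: $107$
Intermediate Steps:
$p = 1$ ($p = - \frac{3}{4} + \frac{1}{4} \cdot 7 = - \frac{3}{4} + \frac{7}{4} = 1$)
$H{\left(D,L \right)} = D + L$
$R{\left(f \right)} = -9$ ($R{\left(f \right)} = - 3 \left(4 - 1\right) 1 = \left(-3\right) 3 \cdot 1 = \left(-9\right) 1 = -9$)
$U = 27$ ($U = \left(-2 - 1\right) \left(-9\right) = \left(-3\right) \left(-9\right) = 27$)
$s = -107$ ($s = -80 - 27 = -107$)
$- s = \left(-1\right) \left(-107\right) = 107$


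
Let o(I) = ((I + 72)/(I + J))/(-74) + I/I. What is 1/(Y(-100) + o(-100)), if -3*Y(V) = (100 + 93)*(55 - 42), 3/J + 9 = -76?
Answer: -943833/788418736 ≈ -0.0011971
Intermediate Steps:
J = -3/85 (J = 3/(-9 - 76) = 3/(-85) = 3*(-1/85) = -3/85 ≈ -0.035294)
o(I) = 1 - (72 + I)/(74*(-3/85 + I)) (o(I) = ((I + 72)/(I - 3/85))/(-74) + I/I = ((72 + I)/(-3/85 + I))*(-1/74) + 1 = -(72 + I)/(74*(-3/85 + I)) + 1 = 1 - (72 + I)/(74*(-3/85 + I)))
Y(V) = -2509/3 (Y(V) = -(100 + 93)*(55 - 42)/3 = -193*13/3 = -⅓*2509 = -2509/3)
1/(Y(-100) + o(-100)) = 1/(-2509/3 + (-6342 + 6205*(-100))/(74*(-3 + 85*(-100)))) = 1/(-2509/3 + (-6342 - 620500)/(74*(-3 - 8500))) = 1/(-2509/3 + (1/74)*(-626842)/(-8503)) = 1/(-2509/3 + (1/74)*(-1/8503)*(-626842)) = 1/(-2509/3 + 313421/314611) = 1/(-788418736/943833) = -943833/788418736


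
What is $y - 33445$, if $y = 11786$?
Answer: $-21659$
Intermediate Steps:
$y - 33445 = 11786 - 33445 = -21659$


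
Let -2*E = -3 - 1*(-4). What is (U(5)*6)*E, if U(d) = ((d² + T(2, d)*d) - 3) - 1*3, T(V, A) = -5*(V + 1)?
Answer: 168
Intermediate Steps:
E = -½ (E = -(-3 - 1*(-4))/2 = -(-3 + 4)/2 = -½*1 = -½ ≈ -0.50000)
T(V, A) = -5 - 5*V (T(V, A) = -5*(1 + V) = -5 - 5*V)
U(d) = -6 + d² - 15*d (U(d) = ((d² + (-5 - 5*2)*d) - 3) - 1*3 = ((d² + (-5 - 10)*d) - 3) - 3 = ((d² - 15*d) - 3) - 3 = (-3 + d² - 15*d) - 3 = -6 + d² - 15*d)
(U(5)*6)*E = ((-6 + 5² - 15*5)*6)*(-½) = ((-6 + 25 - 75)*6)*(-½) = -56*6*(-½) = -336*(-½) = 168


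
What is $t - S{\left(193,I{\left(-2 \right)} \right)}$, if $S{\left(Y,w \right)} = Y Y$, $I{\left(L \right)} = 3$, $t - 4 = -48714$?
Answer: $-85959$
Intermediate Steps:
$t = -48710$ ($t = 4 - 48714 = -48710$)
$S{\left(Y,w \right)} = Y^{2}$
$t - S{\left(193,I{\left(-2 \right)} \right)} = -48710 - 193^{2} = -48710 - 37249 = -85959$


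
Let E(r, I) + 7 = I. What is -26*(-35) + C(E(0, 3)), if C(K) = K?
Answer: 906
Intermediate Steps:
E(r, I) = -7 + I
-26*(-35) + C(E(0, 3)) = -26*(-35) + (-7 + 3) = 910 - 4 = 906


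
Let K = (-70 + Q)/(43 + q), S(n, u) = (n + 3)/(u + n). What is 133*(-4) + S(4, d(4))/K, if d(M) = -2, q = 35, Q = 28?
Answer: -1077/2 ≈ -538.50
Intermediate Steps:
S(n, u) = (3 + n)/(n + u)
K = -7/13 (K = (-70 + 28)/(43 + 35) = -42/78 = -42*1/78 = -7/13 ≈ -0.53846)
133*(-4) + S(4, d(4))/K = 133*(-4) + ((3 + 4)/(4 - 2))/(-7/13) = -532 + (7/2)*(-13/7) = -532 - 13/2 = -1077/2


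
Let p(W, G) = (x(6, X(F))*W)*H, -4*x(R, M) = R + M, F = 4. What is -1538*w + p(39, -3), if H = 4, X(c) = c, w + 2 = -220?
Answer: 341046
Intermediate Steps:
w = -222 (w = -2 - 220 = -222)
x(R, M) = -M/4 - R/4 (x(R, M) = -(R + M)/4 = -(M + R)/4 = -M/4 - R/4)
p(W, G) = -10*W (p(W, G) = ((-1/4*4 - 1/4*6)*W)*4 = ((-1 - 3/2)*W)*4 = -5*W/2*4 = -10*W)
-1538*w + p(39, -3) = -1538*(-222) - 10*39 = 341436 - 390 = 341046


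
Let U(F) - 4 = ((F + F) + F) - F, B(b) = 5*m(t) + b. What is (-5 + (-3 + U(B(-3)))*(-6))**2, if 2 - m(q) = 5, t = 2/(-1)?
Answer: 42025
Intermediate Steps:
t = -2 (t = 2*(-1) = -2)
m(q) = -3 (m(q) = 2 - 1*5 = 2 - 5 = -3)
B(b) = -15 + b (B(b) = 5*(-3) + b = -15 + b)
U(F) = 4 + 2*F (U(F) = 4 + (((F + F) + F) - F) = 4 + ((2*F + F) - F) = 4 + (3*F - F) = 4 + 2*F)
(-5 + (-3 + U(B(-3)))*(-6))**2 = (-5 + (-3 + (4 + 2*(-15 - 3)))*(-6))**2 = (-5 + (-3 + (4 + 2*(-18)))*(-6))**2 = (-5 + (-3 + (4 - 36))*(-6))**2 = (-5 + (-3 - 32)*(-6))**2 = (-5 - 35*(-6))**2 = (-5 + 210)**2 = 205**2 = 42025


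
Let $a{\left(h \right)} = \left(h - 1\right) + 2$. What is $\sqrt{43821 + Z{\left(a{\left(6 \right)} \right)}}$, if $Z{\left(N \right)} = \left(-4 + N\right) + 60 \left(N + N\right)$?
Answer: $2 \sqrt{11166} \approx 211.34$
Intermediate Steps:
$a{\left(h \right)} = 1 + h$ ($a{\left(h \right)} = \left(-1 + h\right) + 2 = 1 + h$)
$Z{\left(N \right)} = -4 + 121 N$ ($Z{\left(N \right)} = \left(-4 + N\right) + 60 \cdot 2 N = \left(-4 + N\right) + 120 N = -4 + 121 N$)
$\sqrt{43821 + Z{\left(a{\left(6 \right)} \right)}} = \sqrt{43821 - \left(4 - 121 \left(1 + 6\right)\right)} = \sqrt{43821 + \left(-4 + 121 \cdot 7\right)} = \sqrt{43821 + \left(-4 + 847\right)} = \sqrt{43821 + 843} = \sqrt{44664} = 2 \sqrt{11166}$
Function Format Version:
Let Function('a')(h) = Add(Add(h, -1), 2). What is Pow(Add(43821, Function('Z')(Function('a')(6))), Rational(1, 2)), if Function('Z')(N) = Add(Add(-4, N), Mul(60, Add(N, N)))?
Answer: Mul(2, Pow(11166, Rational(1, 2))) ≈ 211.34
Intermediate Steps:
Function('a')(h) = Add(1, h) (Function('a')(h) = Add(Add(-1, h), 2) = Add(1, h))
Function('Z')(N) = Add(-4, Mul(121, N)) (Function('Z')(N) = Add(Add(-4, N), Mul(60, Mul(2, N))) = Add(Add(-4, N), Mul(120, N)) = Add(-4, Mul(121, N)))
Pow(Add(43821, Function('Z')(Function('a')(6))), Rational(1, 2)) = Pow(Add(43821, Add(-4, Mul(121, Add(1, 6)))), Rational(1, 2)) = Pow(Add(43821, Add(-4, Mul(121, 7))), Rational(1, 2)) = Pow(Add(43821, Add(-4, 847)), Rational(1, 2)) = Pow(Add(43821, 843), Rational(1, 2)) = Pow(44664, Rational(1, 2)) = Mul(2, Pow(11166, Rational(1, 2)))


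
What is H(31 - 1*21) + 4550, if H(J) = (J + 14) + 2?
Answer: 4576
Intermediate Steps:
H(J) = 16 + J (H(J) = (14 + J) + 2 = 16 + J)
H(31 - 1*21) + 4550 = (16 + (31 - 1*21)) + 4550 = (16 + (31 - 21)) + 4550 = (16 + 10) + 4550 = 26 + 4550 = 4576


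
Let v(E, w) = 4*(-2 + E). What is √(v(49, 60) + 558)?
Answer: √746 ≈ 27.313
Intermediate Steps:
v(E, w) = -8 + 4*E
√(v(49, 60) + 558) = √((-8 + 4*49) + 558) = √((-8 + 196) + 558) = √(188 + 558) = √746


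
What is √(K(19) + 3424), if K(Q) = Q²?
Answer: √3785 ≈ 61.522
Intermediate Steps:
√(K(19) + 3424) = √(19² + 3424) = √(361 + 3424) = √3785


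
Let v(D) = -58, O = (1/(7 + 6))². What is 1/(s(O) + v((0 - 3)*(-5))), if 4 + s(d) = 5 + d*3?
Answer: -169/9630 ≈ -0.017549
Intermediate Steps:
O = 1/169 (O = (1/13)² = 1/169 ≈ 0.0059172)
s(d) = 1 + 3*d (s(d) = -4 + (5 + d*3) = -4 + (5 + 3*d) = 1 + 3*d)
1/(s(O) + v((0 - 3)*(-5))) = 1/((1 + 3*(1/169)) - 58) = 1/((1 + 3/169) - 58) = 1/(172/169 - 58) = 1/(-9630/169) = -169/9630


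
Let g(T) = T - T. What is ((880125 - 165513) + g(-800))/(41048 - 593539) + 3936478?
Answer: 2174867952086/552491 ≈ 3.9365e+6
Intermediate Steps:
g(T) = 0
((880125 - 165513) + g(-800))/(41048 - 593539) + 3936478 = ((880125 - 165513) + 0)/(41048 - 593539) + 3936478 = (714612 + 0)/(-552491) + 3936478 = 714612*(-1/552491) + 3936478 = -714612/552491 + 3936478 = 2174867952086/552491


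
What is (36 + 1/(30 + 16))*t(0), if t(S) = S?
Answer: 0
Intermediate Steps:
(36 + 1/(30 + 16))*t(0) = (36 + 1/(30 + 16))*0 = (36 + 1/46)*0 = (1657/46)*0 = 0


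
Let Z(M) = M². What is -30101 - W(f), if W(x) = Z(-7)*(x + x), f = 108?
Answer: -40685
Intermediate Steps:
W(x) = 98*x (W(x) = (-7)²*(x + x) = 49*(2*x) = 98*x)
-30101 - W(f) = -30101 - 98*108 = -30101 - 1*10584 = -30101 - 10584 = -40685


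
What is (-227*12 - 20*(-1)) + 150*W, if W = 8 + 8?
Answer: -304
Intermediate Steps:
W = 16
(-227*12 - 20*(-1)) + 150*W = (-227*12 - 20*(-1)) + 150*16 = (-2724 + 20) + 2400 = -2704 + 2400 = -304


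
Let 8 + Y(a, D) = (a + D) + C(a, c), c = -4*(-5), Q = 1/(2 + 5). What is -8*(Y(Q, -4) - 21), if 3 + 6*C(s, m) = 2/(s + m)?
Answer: 789772/2961 ≈ 266.72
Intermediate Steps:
Q = ⅐ (Q = 1/7 = ⅐ ≈ 0.14286)
c = 20
C(s, m) = -½ + 1/(3*(m + s)) (C(s, m) = -½ + (2/(s + m))/6 = -½ + (2/(m + s))/6 = -½ + 1/(3*(m + s)))
Y(a, D) = -8 + D + a + (-29/3 - a/2)/(20 + a) (Y(a, D) = -8 + ((a + D) + (⅓ - ½*20 - a/2)/(20 + a)) = -8 + ((D + a) + (⅓ - 10 - a/2)/(20 + a)) = -8 + ((D + a) + (-29/3 - a/2)/(20 + a)) = -8 + (D + a + (-29/3 - a/2)/(20 + a)) = -8 + D + a + (-29/3 - a/2)/(20 + a))
-8*(Y(Q, -4) - 21) = -8*((-29/3 - ½*⅐ + (20 + ⅐)*(-8 - 4 + ⅐))/(20 + ⅐) - 21) = -8*((-29/3 - 1/14 + (141/7)*(-83/7))/(141/7) - 21) = -8*(7*(-29/3 - 1/14 - 11703/49)/141 - 21) = -8*((7/141)*(-73081/294) - 21) = -8*(-73081/5922 - 21) = -8*(-197443/5922) = 789772/2961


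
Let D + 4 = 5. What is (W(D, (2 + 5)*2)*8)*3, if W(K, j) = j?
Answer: 336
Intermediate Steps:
D = 1 (D = -4 + 5 = 1)
(W(D, (2 + 5)*2)*8)*3 = (((2 + 5)*2)*8)*3 = ((7*2)*8)*3 = (14*8)*3 = 112*3 = 336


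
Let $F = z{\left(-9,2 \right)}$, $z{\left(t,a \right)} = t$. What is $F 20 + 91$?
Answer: $-89$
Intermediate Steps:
$F = -9$
$F 20 + 91 = \left(-9\right) 20 + 91 = -180 + 91 = -89$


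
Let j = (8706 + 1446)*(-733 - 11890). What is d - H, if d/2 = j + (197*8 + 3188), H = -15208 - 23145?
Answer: -256249511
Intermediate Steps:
j = -128148696 (j = 10152*(-12623) = -128148696)
H = -38353
d = -256287864 (d = 2*(-128148696 + (197*8 + 3188)) = 2*(-128148696 + (1576 + 3188)) = 2*(-128148696 + 4764) = 2*(-128143932) = -256287864)
d - H = -256287864 - 1*(-38353) = -256287864 + 38353 = -256249511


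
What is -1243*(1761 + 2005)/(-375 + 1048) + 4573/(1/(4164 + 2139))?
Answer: 19393614449/673 ≈ 2.8817e+7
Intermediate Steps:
-1243*(1761 + 2005)/(-375 + 1048) + 4573/(1/(4164 + 2139)) = -1243/(673/3766) + 4573/(1/6303) = -1243/(673*(1/3766)) + 4573/(1/6303) = -1243/673/3766 + 4573*6303 = -1243*3766/673 + 28823619 = -4681138/673 + 28823619 = 19393614449/673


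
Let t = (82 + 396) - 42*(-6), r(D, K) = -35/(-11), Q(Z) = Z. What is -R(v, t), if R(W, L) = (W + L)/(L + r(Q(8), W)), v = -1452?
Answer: 7942/8065 ≈ 0.98475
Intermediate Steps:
r(D, K) = 35/11 (r(D, K) = -35*(-1/11) = 35/11)
t = 730 (t = 478 + 252 = 730)
R(W, L) = (L + W)/(35/11 + L) (R(W, L) = (W + L)/(L + 35/11) = (L + W)/(35/11 + L))
-R(v, t) = -11*(730 - 1452)/(35 + 11*730) = -11*(-722)/(35 + 8030) = -11*(-722)/8065 = -1*(-7942/8065) = 7942/8065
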